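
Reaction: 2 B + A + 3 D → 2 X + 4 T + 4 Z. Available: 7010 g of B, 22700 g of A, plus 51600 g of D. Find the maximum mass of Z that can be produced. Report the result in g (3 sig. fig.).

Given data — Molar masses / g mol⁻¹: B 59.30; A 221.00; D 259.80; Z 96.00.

22700 g

n(B) = 7010 / 59.30 = 118.2 mol
n(A) = 22700 / 221.00 = 102.7 mol
n(D) = 51600 / 259.80 = 198.6 mol
n/ν for B = 118.2/2 = 59.10
n/ν for A = 102.7/1 = 102.7
n/ν for D = 198.6/3 = 66.20
Smallest n/ν is B → limiting reagent.
n(Z) = (4/2) × 118.2 = 236.4 mol
mass = 236.4 × 96.00 = 22690 g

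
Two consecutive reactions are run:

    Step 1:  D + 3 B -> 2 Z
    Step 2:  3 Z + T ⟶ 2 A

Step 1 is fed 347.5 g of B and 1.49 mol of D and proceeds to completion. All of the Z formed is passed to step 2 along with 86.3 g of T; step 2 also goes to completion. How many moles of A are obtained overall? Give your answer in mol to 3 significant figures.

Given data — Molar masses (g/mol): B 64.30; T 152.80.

1.13 mol

Step 1:
n(B) = 347.5 / 64.30 = 5.404 mol
n(D) = 1.490 mol
n/ν for B = 5.404/3 = 1.801
n/ν for D = 1.490/1 = 1.490
Smallest n/ν is D → limiting reagent.
n(Z) produced = (2/1) × 1.490 = 2.980 mol
Step 2:
n(Z) available = 2.980 mol
n(T) = 86.30 / 152.80 = 0.5648 mol
n/ν for Z = 2.980/3 = 0.9933
n/ν for T = 0.5648/1 = 0.5648
Smallest n/ν is T → limiting reagent.
n(A) = (2/1) × 0.5648 = 1.130 mol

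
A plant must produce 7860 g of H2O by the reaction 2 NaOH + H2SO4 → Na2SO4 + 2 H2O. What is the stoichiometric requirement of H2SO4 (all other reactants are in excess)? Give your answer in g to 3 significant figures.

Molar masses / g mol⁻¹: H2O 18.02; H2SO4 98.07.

n(H2O) = 7860 / 18.02 = 436.2 mol
n(H2SO4) = (1/2) × 436.2 = 218.1 mol
mass = 218.1 × 98.07 = 21390 g

21400 g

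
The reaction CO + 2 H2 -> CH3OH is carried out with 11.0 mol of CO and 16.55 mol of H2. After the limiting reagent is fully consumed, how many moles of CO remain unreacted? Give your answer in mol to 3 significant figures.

2.73 mol

n(CO) = 11.00 mol
n(H2) = 16.55 mol
n/ν for CO = 11.00/1 = 11.00
n/ν for H2 = 16.55/2 = 8.275
Smallest n/ν is H2 → limiting reagent.
CO consumed = (1/2) × 16.55 = 8.275 mol
CO remaining = 11.00 − 8.275 = 2.725 mol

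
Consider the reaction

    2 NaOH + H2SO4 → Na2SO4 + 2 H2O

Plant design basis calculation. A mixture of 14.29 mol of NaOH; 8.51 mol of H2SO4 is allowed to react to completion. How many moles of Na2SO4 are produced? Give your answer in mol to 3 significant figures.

n(NaOH) = 14.29 mol
n(H2SO4) = 8.510 mol
n/ν → NaOH: 7.145, H2SO4: 8.510; NaOH is limiting.
n(Na2SO4) = (1/2) × 14.29 = 7.145 mol

7.15 mol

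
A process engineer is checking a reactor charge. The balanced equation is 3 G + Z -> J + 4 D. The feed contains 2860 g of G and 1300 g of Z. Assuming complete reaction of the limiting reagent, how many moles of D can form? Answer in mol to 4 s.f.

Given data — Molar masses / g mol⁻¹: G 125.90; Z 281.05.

n(G) = 2860 / 125.90 = 22.72 mol
n(Z) = 1300 / 281.05 = 4.626 mol
n/ν → G: 7.573, Z: 4.626; Z is limiting.
n(D) = (4/1) × 4.626 = 18.50 mol

18.50 mol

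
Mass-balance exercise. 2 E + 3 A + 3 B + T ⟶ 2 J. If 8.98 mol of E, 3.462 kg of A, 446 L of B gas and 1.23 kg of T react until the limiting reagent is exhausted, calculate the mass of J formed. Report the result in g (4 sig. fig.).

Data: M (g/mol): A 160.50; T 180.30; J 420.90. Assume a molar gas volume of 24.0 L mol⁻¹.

n(E) = 8.980 mol
n(A) = 3.462×1000 / 160.50 = 21.57 mol
n(B) = 446.0 / 24.0 = 18.58 mol
n(T) = 1.230×1000 / 180.30 = 6.822 mol
n/ν for E = 8.980/2 = 4.490
n/ν for A = 21.57/3 = 7.190
n/ν for B = 18.58/3 = 6.193
n/ν for T = 6.822/1 = 6.822
Smallest n/ν is E → limiting reagent.
n(J) = (2/2) × 8.980 = 8.980 mol
mass = 8.980 × 420.90 = 3780 g

3780 g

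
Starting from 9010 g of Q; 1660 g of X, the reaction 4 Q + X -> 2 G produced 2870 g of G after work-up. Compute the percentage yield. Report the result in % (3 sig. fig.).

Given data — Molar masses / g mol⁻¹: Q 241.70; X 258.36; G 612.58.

n(Q) = 9010 / 241.70 = 37.28 mol
n(X) = 1660 / 258.36 = 6.425 mol
n/ν → Q: 9.320, X: 6.425; X is limiting.
theoretical n(G) = (2/1) × 6.425 = 12.85 mol → 7872 g
% yield = 2870 / 7872 × 100 = 36.46 %

36.5 %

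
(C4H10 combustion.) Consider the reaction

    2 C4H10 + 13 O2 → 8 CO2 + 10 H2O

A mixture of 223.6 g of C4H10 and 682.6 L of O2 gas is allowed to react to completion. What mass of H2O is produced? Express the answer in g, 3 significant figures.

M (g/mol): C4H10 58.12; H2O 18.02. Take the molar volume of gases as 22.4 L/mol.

n(C4H10) = 223.6 / 58.12 = 3.847 mol
n(O2) = 682.6 / 22.4 = 30.47 mol
n/ν for C4H10 = 3.847/2 = 1.924
n/ν for O2 = 30.47/13 = 2.344
Smallest n/ν is C4H10 → limiting reagent.
n(H2O) = (10/2) × 3.847 = 19.24 mol
mass = 19.24 × 18.02 = 346.7 g

347 g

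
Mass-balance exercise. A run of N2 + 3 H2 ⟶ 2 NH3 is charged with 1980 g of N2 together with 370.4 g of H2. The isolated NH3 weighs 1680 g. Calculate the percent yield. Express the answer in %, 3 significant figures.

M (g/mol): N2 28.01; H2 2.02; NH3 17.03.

80.7 %

n(N2) = 1980 / 28.01 = 70.69 mol
n(H2) = 370.4 / 2.02 = 183.4 mol
n/ν for N2 = 70.69/1 = 70.69
n/ν for H2 = 183.4/3 = 61.13
Smallest n/ν is H2 → limiting reagent.
theoretical n(NH3) = (2/3) × 183.4 = 122.3 mol → 2083 g
% yield = 1680 / 2083 × 100 = 80.65 %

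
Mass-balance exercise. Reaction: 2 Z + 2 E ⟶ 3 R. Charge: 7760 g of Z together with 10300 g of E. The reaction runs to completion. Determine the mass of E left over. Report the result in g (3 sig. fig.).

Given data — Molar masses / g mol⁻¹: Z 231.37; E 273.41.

1130 g

n(Z) = 7760 / 231.37 = 33.54 mol
n(E) = 10300 / 273.41 = 37.67 mol
n/ν → Z: 16.77, E: 18.84; Z is limiting.
E consumed = (2/2) × 33.54 = 33.54 mol
E remaining = 37.67 − 33.54 = 4.130 mol
mass = 4.130 × 273.41 = 1129 g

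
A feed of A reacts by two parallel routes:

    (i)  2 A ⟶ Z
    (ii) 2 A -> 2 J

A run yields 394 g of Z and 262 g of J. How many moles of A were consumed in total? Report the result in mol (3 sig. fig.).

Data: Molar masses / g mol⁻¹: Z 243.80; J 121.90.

n(Z) = 394 / 243.80 = 1.616 mol
n(J) = 262 / 121.90 = 2.149 mol
n(A) via (i) = (2/1)×1.616 = 3.232 mol
n(A) via (ii) = (2/2)×2.149 = 2.149 mol
total n(A) = 3.232 + 2.149 = 5.381 mol

5.38 mol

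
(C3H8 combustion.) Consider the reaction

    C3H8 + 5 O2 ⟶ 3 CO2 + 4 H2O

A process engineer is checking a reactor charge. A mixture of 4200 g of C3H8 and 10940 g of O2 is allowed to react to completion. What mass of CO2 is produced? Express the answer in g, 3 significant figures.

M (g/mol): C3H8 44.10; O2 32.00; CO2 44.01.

n(C3H8) = 4200 / 44.10 = 95.24 mol
n(O2) = 10940 / 32.00 = 341.9 mol
n/ν → C3H8: 95.24, O2: 68.38; O2 is limiting.
n(CO2) = (3/5) × 341.9 = 205.1 mol
mass = 205.1 × 44.01 = 9026 g

9030 g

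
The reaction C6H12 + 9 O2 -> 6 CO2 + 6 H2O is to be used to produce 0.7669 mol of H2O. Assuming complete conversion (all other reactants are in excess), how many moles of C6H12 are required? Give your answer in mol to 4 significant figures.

0.1278 mol

n(H2O) = 0.7669 mol
n(C6H12) = (1/6) × 0.7669 = 0.1278 mol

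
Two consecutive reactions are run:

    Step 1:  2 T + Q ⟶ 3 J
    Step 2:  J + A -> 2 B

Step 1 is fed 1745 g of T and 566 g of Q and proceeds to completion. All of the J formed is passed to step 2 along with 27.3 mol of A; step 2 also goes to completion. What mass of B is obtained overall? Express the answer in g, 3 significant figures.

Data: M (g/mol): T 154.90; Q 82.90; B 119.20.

Step 1:
n(T) = 1745 / 154.90 = 11.27 mol
n(Q) = 566.0 / 82.90 = 6.828 mol
n/ν for T = 11.27/2 = 5.635
n/ν for Q = 6.828/1 = 6.828
Smallest n/ν is T → limiting reagent.
n(J) produced = (3/2) × 11.27 = 16.91 mol
Step 2:
n(J) available = 16.91 mol
n(A) = 27.30 mol
n/ν for J = 16.91/1 = 16.91
n/ν for A = 27.30/1 = 27.30
Smallest n/ν is J → limiting reagent.
n(B) = (2/1) × 16.91 = 33.82 mol
mass = 33.82 × 119.20 = 4031 g

4030 g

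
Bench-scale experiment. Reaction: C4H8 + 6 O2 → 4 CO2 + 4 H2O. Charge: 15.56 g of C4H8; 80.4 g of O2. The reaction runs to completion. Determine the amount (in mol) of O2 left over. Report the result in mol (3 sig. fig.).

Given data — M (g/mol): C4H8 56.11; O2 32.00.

0.849 mol

n(C4H8) = 15.56 / 56.11 = 0.2773 mol
n(O2) = 80.40 / 32.00 = 2.513 mol
n/ν for C4H8 = 0.2773/1 = 0.2773
n/ν for O2 = 2.513/6 = 0.4188
Smallest n/ν is C4H8 → limiting reagent.
O2 consumed = (6/1) × 0.2773 = 1.664 mol
O2 remaining = 2.513 − 1.664 = 0.8490 mol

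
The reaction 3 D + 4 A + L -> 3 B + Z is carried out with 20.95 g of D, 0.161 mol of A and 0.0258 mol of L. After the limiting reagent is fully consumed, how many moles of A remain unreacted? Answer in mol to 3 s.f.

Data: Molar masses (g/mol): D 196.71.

n(D) = 20.95 / 196.71 = 0.1065 mol
n(A) = 0.1610 mol
n(L) = 0.02580 mol
n/ν for D = 0.1065/3 = 0.03550
n/ν for A = 0.1610/4 = 0.04025
n/ν for L = 0.02580/1 = 0.02580
Smallest n/ν is L → limiting reagent.
A consumed = (4/1) × 0.02580 = 0.1032 mol
A remaining = 0.1610 − 0.1032 = 0.05780 mol

0.0578 mol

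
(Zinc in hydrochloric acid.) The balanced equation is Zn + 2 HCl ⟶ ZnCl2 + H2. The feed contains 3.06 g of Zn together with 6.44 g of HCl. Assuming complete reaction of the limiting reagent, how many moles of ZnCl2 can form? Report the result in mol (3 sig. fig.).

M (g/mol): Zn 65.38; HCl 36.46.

0.0468 mol

n(Zn) = 3.060 / 65.38 = 0.04680 mol
n(HCl) = 6.440 / 36.46 = 0.1766 mol
n/ν for Zn = 0.04680/1 = 0.04680
n/ν for HCl = 0.1766/2 = 0.08830
Smallest n/ν is Zn → limiting reagent.
n(ZnCl2) = (1/1) × 0.04680 = 0.04680 mol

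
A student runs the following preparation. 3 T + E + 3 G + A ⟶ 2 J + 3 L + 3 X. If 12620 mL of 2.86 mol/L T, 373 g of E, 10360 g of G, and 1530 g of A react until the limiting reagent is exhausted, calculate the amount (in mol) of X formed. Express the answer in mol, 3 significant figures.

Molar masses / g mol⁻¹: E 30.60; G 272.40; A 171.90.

26.7 mol

n(T) = 2.86 × 12620/1000 = 36.09 mol
n(E) = 373.0 / 30.60 = 12.19 mol
n(G) = 10360 / 272.40 = 38.03 mol
n(A) = 1530 / 171.90 = 8.901 mol
n/ν → T: 12.03, E: 12.19, G: 12.68, A: 8.901; A is limiting.
n(X) = (3/1) × 8.901 = 26.70 mol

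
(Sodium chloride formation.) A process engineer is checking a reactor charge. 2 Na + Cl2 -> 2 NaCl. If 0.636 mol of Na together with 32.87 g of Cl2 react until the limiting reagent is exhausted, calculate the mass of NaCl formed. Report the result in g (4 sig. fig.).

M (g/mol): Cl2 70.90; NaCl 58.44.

37.17 g

n(Na) = 0.6360 mol
n(Cl2) = 32.87 / 70.90 = 0.4636 mol
n/ν for Na = 0.6360/2 = 0.3180
n/ν for Cl2 = 0.4636/1 = 0.4636
Smallest n/ν is Na → limiting reagent.
n(NaCl) = (2/2) × 0.6360 = 0.6360 mol
mass = 0.6360 × 58.44 = 37.17 g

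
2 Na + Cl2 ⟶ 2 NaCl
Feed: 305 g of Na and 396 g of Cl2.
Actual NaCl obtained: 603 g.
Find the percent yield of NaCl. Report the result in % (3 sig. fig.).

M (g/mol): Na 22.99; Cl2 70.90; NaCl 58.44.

92.4 %

n(Na) = 305.0 / 22.99 = 13.27 mol
n(Cl2) = 396.0 / 70.90 = 5.585 mol
n/ν for Na = 13.27/2 = 6.635
n/ν for Cl2 = 5.585/1 = 5.585
Smallest n/ν is Cl2 → limiting reagent.
theoretical n(NaCl) = (2/1) × 5.585 = 11.17 mol → 652.8 g
% yield = 603 / 652.8 × 100 = 92.37 %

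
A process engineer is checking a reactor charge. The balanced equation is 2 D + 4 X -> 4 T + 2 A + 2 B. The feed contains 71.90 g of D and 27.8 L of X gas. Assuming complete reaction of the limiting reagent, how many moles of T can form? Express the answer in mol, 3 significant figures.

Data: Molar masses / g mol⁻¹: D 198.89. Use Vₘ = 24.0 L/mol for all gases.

0.723 mol

n(D) = 71.90 / 198.89 = 0.3615 mol
n(X) = 27.80 / 24.0 = 1.158 mol
n/ν → D: 0.1808, X: 0.2895; D is limiting.
n(T) = (4/2) × 0.3615 = 0.7230 mol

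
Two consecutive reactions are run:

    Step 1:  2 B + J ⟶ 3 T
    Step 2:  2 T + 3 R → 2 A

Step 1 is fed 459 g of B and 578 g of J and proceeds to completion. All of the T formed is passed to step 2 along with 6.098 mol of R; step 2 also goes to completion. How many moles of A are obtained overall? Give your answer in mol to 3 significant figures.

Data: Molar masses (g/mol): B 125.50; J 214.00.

Step 1:
n(B) = 459.0 / 125.50 = 3.657 mol
n(J) = 578.0 / 214.00 = 2.701 mol
n/ν for B = 3.657/2 = 1.829
n/ν for J = 2.701/1 = 2.701
Smallest n/ν is B → limiting reagent.
n(T) produced = (3/2) × 3.657 = 5.486 mol
Step 2:
n(T) available = 5.486 mol
n(R) = 6.098 mol
n/ν for T = 5.486/2 = 2.743
n/ν for R = 6.098/3 = 2.033
Smallest n/ν is R → limiting reagent.
n(A) = (2/3) × 6.098 = 4.065 mol

4.07 mol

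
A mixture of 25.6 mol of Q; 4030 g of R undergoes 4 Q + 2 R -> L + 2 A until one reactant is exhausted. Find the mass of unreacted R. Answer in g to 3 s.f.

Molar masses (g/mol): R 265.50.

n(Q) = 25.60 mol
n(R) = 4030 / 265.50 = 15.18 mol
n/ν → Q: 6.400, R: 7.590; Q is limiting.
R consumed = (2/4) × 25.60 = 12.80 mol
R remaining = 15.18 − 12.80 = 2.380 mol
mass = 2.380 × 265.50 = 631.9 g

632 g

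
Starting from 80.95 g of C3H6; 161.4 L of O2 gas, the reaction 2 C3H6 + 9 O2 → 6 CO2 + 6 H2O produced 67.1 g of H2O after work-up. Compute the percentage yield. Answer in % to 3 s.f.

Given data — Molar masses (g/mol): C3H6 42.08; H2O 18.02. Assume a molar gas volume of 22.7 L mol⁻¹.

n(C3H6) = 80.95 / 42.08 = 1.924 mol
n(O2) = 161.4 / 22.7 = 7.110 mol
n/ν for C3H6 = 1.924/2 = 0.9620
n/ν for O2 = 7.110/9 = 0.7900
Smallest n/ν is O2 → limiting reagent.
theoretical n(H2O) = (6/9) × 7.110 = 4.740 mol → 85.41 g
% yield = 67.1 / 85.41 × 100 = 78.56 %

78.6 %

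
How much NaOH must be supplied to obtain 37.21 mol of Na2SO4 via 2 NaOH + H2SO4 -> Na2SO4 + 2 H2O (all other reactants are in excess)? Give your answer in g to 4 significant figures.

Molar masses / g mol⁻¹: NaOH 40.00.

2977 g

n(Na2SO4) = 37.21 mol
n(NaOH) = (2/1) × 37.21 = 74.42 mol
mass = 74.42 × 40.00 = 2977 g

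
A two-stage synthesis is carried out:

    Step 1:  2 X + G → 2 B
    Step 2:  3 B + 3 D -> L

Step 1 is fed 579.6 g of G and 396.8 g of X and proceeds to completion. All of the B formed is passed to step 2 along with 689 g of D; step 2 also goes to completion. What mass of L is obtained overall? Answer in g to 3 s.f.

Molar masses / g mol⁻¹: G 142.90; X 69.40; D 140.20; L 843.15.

1380 g

Step 1:
n(G) = 579.6 / 142.90 = 4.056 mol
n(X) = 396.8 / 69.40 = 5.718 mol
n/ν for G = 4.056/1 = 4.056
n/ν for X = 5.718/2 = 2.859
Smallest n/ν is X → limiting reagent.
n(B) produced = (2/2) × 5.718 = 5.718 mol
Step 2:
n(B) available = 5.718 mol
n(D) = 689.0 / 140.20 = 4.914 mol
n/ν for B = 5.718/3 = 1.906
n/ν for D = 4.914/3 = 1.638
Smallest n/ν is D → limiting reagent.
n(L) = (1/3) × 4.914 = 1.638 mol
mass = 1.638 × 843.15 = 1381 g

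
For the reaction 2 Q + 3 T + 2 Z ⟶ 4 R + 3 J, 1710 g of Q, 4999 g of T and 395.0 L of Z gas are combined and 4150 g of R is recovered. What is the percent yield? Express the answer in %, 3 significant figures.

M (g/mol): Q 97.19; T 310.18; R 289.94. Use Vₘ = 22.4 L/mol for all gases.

66.6 %

n(Q) = 1710 / 97.19 = 17.59 mol
n(T) = 4999 / 310.18 = 16.12 mol
n(Z) = 395.0 / 22.4 = 17.63 mol
n/ν for Q = 17.59/2 = 8.795
n/ν for T = 16.12/3 = 5.373
n/ν for Z = 17.63/2 = 8.815
Smallest n/ν is T → limiting reagent.
theoretical n(R) = (4/3) × 16.12 = 21.49 mol → 6231 g
% yield = 4150 / 6231 × 100 = 66.60 %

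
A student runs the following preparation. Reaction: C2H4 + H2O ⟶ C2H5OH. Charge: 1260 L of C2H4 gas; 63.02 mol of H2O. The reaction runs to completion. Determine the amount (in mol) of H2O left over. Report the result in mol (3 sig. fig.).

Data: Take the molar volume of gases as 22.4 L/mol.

6.77 mol

n(C2H4) = 1260 / 22.4 = 56.25 mol
n(H2O) = 63.02 mol
n/ν for C2H4 = 56.25/1 = 56.25
n/ν for H2O = 63.02/1 = 63.02
Smallest n/ν is C2H4 → limiting reagent.
H2O consumed = (1/1) × 56.25 = 56.25 mol
H2O remaining = 63.02 − 56.25 = 6.770 mol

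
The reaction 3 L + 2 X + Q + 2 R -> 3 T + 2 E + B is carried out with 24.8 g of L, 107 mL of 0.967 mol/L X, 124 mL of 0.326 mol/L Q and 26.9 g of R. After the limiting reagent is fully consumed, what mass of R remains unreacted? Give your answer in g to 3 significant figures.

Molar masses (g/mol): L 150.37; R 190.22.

11.5 g

n(L) = 24.80 / 150.37 = 0.1649 mol
n(X) = 0.967 × 107.0/1000 = 0.1035 mol
n(Q) = 0.326 × 124.0/1000 = 0.04042 mol
n(R) = 26.90 / 190.22 = 0.1414 mol
n/ν → L: 0.05497, X: 0.05175, Q: 0.04042, R: 0.07070; Q is limiting.
R consumed = (2/1) × 0.04042 = 0.08084 mol
R remaining = 0.1414 − 0.08084 = 0.06056 mol
mass = 0.06056 × 190.22 = 11.52 g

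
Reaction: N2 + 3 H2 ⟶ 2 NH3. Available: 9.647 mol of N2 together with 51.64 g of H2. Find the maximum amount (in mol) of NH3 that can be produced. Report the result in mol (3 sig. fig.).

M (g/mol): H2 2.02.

n(N2) = 9.647 mol
n(H2) = 51.64 / 2.02 = 25.56 mol
n/ν for N2 = 9.647/1 = 9.647
n/ν for H2 = 25.56/3 = 8.520
Smallest n/ν is H2 → limiting reagent.
n(NH3) = (2/3) × 25.56 = 17.04 mol

17.0 mol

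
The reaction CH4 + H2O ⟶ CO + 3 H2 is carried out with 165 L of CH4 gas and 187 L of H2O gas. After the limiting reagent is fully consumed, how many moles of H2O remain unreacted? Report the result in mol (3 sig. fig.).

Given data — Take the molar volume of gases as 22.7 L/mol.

0.969 mol

n(CH4) = 165.0 / 22.7 = 7.269 mol
n(H2O) = 187.0 / 22.7 = 8.238 mol
n/ν → CH4: 7.269, H2O: 8.238; CH4 is limiting.
H2O consumed = (1/1) × 7.269 = 7.269 mol
H2O remaining = 8.238 − 7.269 = 0.9690 mol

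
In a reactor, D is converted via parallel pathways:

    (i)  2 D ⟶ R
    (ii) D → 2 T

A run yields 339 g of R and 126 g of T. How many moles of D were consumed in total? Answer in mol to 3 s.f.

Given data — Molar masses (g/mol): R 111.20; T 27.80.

n(R) = 339 / 111.20 = 3.049 mol
n(T) = 126 / 27.80 = 4.532 mol
n(D) via (i) = (2/1)×3.049 = 6.098 mol
n(D) via (ii) = (1/2)×4.532 = 2.266 mol
total n(D) = 6.098 + 2.266 = 8.364 mol

8.36 mol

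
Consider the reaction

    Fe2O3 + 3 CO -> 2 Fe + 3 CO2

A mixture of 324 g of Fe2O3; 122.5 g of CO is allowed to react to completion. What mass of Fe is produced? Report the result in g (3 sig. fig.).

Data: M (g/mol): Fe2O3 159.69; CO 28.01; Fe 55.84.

n(Fe2O3) = 324.0 / 159.69 = 2.029 mol
n(CO) = 122.5 / 28.01 = 4.373 mol
n/ν → Fe2O3: 2.029, CO: 1.458; CO is limiting.
n(Fe) = (2/3) × 4.373 = 2.915 mol
mass = 2.915 × 55.84 = 162.8 g

163 g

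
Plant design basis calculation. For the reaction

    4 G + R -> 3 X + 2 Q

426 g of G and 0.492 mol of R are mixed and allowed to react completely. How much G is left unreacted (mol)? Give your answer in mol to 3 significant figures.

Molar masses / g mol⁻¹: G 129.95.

n(G) = 426.0 / 129.95 = 3.278 mol
n(R) = 0.4920 mol
n/ν → G: 0.8195, R: 0.4920; R is limiting.
G consumed = (4/1) × 0.4920 = 1.968 mol
G remaining = 3.278 − 1.968 = 1.310 mol

1.31 mol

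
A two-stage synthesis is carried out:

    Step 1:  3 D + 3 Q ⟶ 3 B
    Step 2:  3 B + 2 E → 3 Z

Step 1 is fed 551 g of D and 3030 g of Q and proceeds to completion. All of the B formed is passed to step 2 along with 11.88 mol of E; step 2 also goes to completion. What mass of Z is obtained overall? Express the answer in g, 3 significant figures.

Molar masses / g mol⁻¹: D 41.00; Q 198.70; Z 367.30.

Step 1:
n(D) = 551.0 / 41.00 = 13.44 mol
n(Q) = 3030 / 198.70 = 15.25 mol
n/ν for D = 13.44/3 = 4.480
n/ν for Q = 15.25/3 = 5.083
Smallest n/ν is D → limiting reagent.
n(B) produced = (3/3) × 13.44 = 13.44 mol
Step 2:
n(B) available = 13.44 mol
n(E) = 11.88 mol
n/ν for B = 13.44/3 = 4.480
n/ν for E = 11.88/2 = 5.940
Smallest n/ν is B → limiting reagent.
n(Z) = (3/3) × 13.44 = 13.44 mol
mass = 13.44 × 367.30 = 4937 g

4940 g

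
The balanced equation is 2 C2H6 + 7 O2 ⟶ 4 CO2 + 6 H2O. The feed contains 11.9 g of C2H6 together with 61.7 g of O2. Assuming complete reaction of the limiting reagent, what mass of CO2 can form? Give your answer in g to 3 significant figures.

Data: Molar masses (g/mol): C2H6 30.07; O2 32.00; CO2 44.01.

34.8 g

n(C2H6) = 11.90 / 30.07 = 0.3957 mol
n(O2) = 61.70 / 32.00 = 1.928 mol
n/ν for C2H6 = 0.3957/2 = 0.1979
n/ν for O2 = 1.928/7 = 0.2754
Smallest n/ν is C2H6 → limiting reagent.
n(CO2) = (4/2) × 0.3957 = 0.7914 mol
mass = 0.7914 × 44.01 = 34.83 g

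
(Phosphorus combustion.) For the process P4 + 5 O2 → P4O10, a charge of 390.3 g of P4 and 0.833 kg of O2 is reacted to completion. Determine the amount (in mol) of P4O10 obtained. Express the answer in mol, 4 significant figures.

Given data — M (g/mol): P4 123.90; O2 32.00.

n(P4) = 390.3 / 123.90 = 3.150 mol
n(O2) = 0.8330×1000 / 32.00 = 26.03 mol
n/ν → P4: 3.150, O2: 5.206; P4 is limiting.
n(P4O10) = (1/1) × 3.150 = 3.150 mol

3.150 mol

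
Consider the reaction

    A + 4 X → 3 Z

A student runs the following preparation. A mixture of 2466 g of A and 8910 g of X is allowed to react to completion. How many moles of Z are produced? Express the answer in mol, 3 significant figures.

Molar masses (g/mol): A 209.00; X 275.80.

24.2 mol

n(A) = 2466 / 209.00 = 11.80 mol
n(X) = 8910 / 275.80 = 32.31 mol
n/ν for A = 11.80/1 = 11.80
n/ν for X = 32.31/4 = 8.078
Smallest n/ν is X → limiting reagent.
n(Z) = (3/4) × 32.31 = 24.23 mol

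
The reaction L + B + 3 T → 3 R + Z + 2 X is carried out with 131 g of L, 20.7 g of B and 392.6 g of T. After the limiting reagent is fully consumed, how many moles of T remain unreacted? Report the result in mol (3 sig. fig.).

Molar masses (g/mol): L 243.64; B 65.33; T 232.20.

0.740 mol

n(L) = 131.0 / 243.64 = 0.5377 mol
n(B) = 20.70 / 65.33 = 0.3169 mol
n(T) = 392.6 / 232.20 = 1.691 mol
n/ν for L = 0.5377/1 = 0.5377
n/ν for B = 0.3169/1 = 0.3169
n/ν for T = 1.691/3 = 0.5637
Smallest n/ν is B → limiting reagent.
T consumed = (3/1) × 0.3169 = 0.9507 mol
T remaining = 1.691 − 0.9507 = 0.7403 mol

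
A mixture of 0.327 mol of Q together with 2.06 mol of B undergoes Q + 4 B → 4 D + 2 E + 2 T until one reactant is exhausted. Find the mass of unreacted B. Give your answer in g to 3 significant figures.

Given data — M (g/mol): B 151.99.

n(Q) = 0.3270 mol
n(B) = 2.060 mol
n/ν → Q: 0.3270, B: 0.5150; Q is limiting.
B consumed = (4/1) × 0.3270 = 1.308 mol
B remaining = 2.060 − 1.308 = 0.7520 mol
mass = 0.7520 × 151.99 = 114.3 g

114 g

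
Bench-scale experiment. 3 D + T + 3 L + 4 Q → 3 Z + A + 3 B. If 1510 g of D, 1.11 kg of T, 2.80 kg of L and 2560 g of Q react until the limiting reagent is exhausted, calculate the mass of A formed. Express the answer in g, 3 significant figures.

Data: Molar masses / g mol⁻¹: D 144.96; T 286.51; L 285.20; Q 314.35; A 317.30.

n(D) = 1510 / 144.96 = 10.42 mol
n(T) = 1.110×1000 / 286.51 = 3.874 mol
n(L) = 2.800×1000 / 285.20 = 9.818 mol
n(Q) = 2560 / 314.35 = 8.144 mol
n/ν for D = 10.42/3 = 3.473
n/ν for T = 3.874/1 = 3.874
n/ν for L = 9.818/3 = 3.273
n/ν for Q = 8.144/4 = 2.036
Smallest n/ν is Q → limiting reagent.
n(A) = (1/4) × 8.144 = 2.036 mol
mass = 2.036 × 317.30 = 646.0 g

646 g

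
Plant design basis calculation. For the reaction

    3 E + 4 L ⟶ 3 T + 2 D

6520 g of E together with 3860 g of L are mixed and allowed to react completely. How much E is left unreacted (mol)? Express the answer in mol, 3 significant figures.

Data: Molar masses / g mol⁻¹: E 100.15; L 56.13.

n(E) = 6520 / 100.15 = 65.10 mol
n(L) = 3860 / 56.13 = 68.77 mol
n/ν → E: 21.70, L: 17.19; L is limiting.
E consumed = (3/4) × 68.77 = 51.58 mol
E remaining = 65.10 − 51.58 = 13.52 mol

13.5 mol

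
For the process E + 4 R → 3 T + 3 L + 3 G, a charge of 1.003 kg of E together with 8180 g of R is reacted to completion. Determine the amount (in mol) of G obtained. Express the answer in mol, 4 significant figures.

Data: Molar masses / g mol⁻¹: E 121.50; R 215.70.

24.77 mol

n(E) = 1.003×1000 / 121.50 = 8.255 mol
n(R) = 8180 / 215.70 = 37.92 mol
n/ν for E = 8.255/1 = 8.255
n/ν for R = 37.92/4 = 9.480
Smallest n/ν is E → limiting reagent.
n(G) = (3/1) × 8.255 = 24.77 mol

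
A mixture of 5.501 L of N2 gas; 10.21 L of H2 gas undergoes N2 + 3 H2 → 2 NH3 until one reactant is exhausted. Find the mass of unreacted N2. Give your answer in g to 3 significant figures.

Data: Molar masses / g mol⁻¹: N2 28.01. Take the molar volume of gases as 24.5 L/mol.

n(N2) = 5.501 / 24.5 = 0.2245 mol
n(H2) = 10.21 / 24.5 = 0.4167 mol
n/ν → N2: 0.2245, H2: 0.1389; H2 is limiting.
N2 consumed = (1/3) × 0.4167 = 0.1389 mol
N2 remaining = 0.2245 − 0.1389 = 0.08560 mol
mass = 0.08560 × 28.01 = 2.398 g

2.40 g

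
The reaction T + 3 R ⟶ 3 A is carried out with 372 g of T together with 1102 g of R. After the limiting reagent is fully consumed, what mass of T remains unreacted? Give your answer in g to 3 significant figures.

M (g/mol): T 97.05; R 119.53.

73.8 g

n(T) = 372.0 / 97.05 = 3.833 mol
n(R) = 1102 / 119.53 = 9.219 mol
n/ν for T = 3.833/1 = 3.833
n/ν for R = 9.219/3 = 3.073
Smallest n/ν is R → limiting reagent.
T consumed = (1/3) × 9.219 = 3.073 mol
T remaining = 3.833 − 3.073 = 0.7600 mol
mass = 0.7600 × 97.05 = 73.76 g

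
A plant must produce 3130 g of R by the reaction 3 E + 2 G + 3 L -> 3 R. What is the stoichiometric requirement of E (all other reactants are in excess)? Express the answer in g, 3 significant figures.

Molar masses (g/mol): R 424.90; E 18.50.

n(R) = 3130 / 424.90 = 7.366 mol
n(E) = (3/3) × 7.366 = 7.366 mol
mass = 7.366 × 18.50 = 136.3 g

136 g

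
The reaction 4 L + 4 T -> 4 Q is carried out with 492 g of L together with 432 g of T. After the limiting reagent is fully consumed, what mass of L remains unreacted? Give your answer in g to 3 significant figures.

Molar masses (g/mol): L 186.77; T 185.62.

n(L) = 492.0 / 186.77 = 2.634 mol
n(T) = 432.0 / 185.62 = 2.327 mol
n/ν for L = 2.634/4 = 0.6585
n/ν for T = 2.327/4 = 0.5818
Smallest n/ν is T → limiting reagent.
L consumed = (4/4) × 2.327 = 2.327 mol
L remaining = 2.634 − 2.327 = 0.3070 mol
mass = 0.3070 × 186.77 = 57.34 g

57.3 g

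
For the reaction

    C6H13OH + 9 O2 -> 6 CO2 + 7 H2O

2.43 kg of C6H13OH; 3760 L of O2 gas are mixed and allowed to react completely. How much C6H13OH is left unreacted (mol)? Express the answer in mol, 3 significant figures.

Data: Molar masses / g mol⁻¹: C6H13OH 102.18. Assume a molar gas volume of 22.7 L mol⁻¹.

n(C6H13OH) = 2.430×1000 / 102.18 = 23.78 mol
n(O2) = 3760 / 22.7 = 165.6 mol
n/ν → C6H13OH: 23.78, O2: 18.40; O2 is limiting.
C6H13OH consumed = (1/9) × 165.6 = 18.40 mol
C6H13OH remaining = 23.78 − 18.40 = 5.380 mol

5.38 mol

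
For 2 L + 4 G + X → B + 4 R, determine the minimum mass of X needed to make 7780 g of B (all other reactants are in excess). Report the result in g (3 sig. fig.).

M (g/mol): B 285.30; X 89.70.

2450 g

n(B) = 7780 / 285.30 = 27.27 mol
n(X) = (1/1) × 27.27 = 27.27 mol
mass = 27.27 × 89.70 = 2446 g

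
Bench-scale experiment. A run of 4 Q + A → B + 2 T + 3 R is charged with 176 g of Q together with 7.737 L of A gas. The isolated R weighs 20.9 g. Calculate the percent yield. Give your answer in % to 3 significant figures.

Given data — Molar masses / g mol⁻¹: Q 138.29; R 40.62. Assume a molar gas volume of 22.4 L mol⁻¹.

53.9 %

n(Q) = 176.0 / 138.29 = 1.273 mol
n(A) = 7.737 / 22.4 = 0.3454 mol
n/ν for Q = 1.273/4 = 0.3183
n/ν for A = 0.3454/1 = 0.3454
Smallest n/ν is Q → limiting reagent.
theoretical n(R) = (3/4) × 1.273 = 0.9548 mol → 38.78 g
% yield = 20.9 / 38.78 × 100 = 53.89 %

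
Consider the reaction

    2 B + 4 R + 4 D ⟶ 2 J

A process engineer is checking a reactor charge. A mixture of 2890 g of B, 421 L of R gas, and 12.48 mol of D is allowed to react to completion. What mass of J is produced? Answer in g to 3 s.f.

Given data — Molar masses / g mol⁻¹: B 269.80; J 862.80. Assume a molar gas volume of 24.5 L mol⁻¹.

5380 g

n(B) = 2890 / 269.80 = 10.71 mol
n(R) = 421.0 / 24.5 = 17.18 mol
n(D) = 12.48 mol
n/ν → B: 5.355, R: 4.295, D: 3.120; D is limiting.
n(J) = (2/4) × 12.48 = 6.240 mol
mass = 6.240 × 862.80 = 5384 g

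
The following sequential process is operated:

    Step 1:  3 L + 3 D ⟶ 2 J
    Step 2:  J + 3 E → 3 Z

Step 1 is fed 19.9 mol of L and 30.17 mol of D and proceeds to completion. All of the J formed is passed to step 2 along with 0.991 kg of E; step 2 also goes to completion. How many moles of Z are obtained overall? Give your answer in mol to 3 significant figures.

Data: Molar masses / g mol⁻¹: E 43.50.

22.8 mol

Step 1:
n(L) = 19.90 mol
n(D) = 30.17 mol
n/ν for L = 19.90/3 = 6.633
n/ν for D = 30.17/3 = 10.06
Smallest n/ν is L → limiting reagent.
n(J) produced = (2/3) × 19.90 = 13.27 mol
Step 2:
n(J) available = 13.27 mol
n(E) = 0.9910×1000 / 43.50 = 22.78 mol
n/ν for J = 13.27/1 = 13.27
n/ν for E = 22.78/3 = 7.593
Smallest n/ν is E → limiting reagent.
n(Z) = (3/3) × 22.78 = 22.78 mol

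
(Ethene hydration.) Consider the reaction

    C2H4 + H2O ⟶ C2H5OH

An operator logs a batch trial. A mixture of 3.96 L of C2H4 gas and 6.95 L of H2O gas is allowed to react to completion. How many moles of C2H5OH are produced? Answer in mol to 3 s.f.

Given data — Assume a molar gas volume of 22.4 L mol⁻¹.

n(C2H4) = 3.960 / 22.4 = 0.1768 mol
n(H2O) = 6.950 / 22.4 = 0.3103 mol
n/ν → C2H4: 0.1768, H2O: 0.3103; C2H4 is limiting.
n(C2H5OH) = (1/1) × 0.1768 = 0.1768 mol

0.177 mol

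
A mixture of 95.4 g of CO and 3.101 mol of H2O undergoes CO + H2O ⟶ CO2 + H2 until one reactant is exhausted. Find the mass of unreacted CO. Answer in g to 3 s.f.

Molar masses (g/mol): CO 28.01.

n(CO) = 95.40 / 28.01 = 3.406 mol
n(H2O) = 3.101 mol
n/ν for CO = 3.406/1 = 3.406
n/ν for H2O = 3.101/1 = 3.101
Smallest n/ν is H2O → limiting reagent.
CO consumed = (1/1) × 3.101 = 3.101 mol
CO remaining = 3.406 − 3.101 = 0.3050 mol
mass = 0.3050 × 28.01 = 8.543 g

8.54 g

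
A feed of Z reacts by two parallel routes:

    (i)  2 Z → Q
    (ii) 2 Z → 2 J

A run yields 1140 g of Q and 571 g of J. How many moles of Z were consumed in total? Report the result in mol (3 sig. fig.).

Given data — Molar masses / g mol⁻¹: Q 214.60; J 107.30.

n(Q) = 1140 / 214.60 = 5.312 mol
n(J) = 571 / 107.30 = 5.322 mol
n(Z) via (i) = (2/1)×5.312 = 10.62 mol
n(Z) via (ii) = (2/2)×5.322 = 5.322 mol
total n(Z) = 10.62 + 5.322 = 15.94 mol

15.9 mol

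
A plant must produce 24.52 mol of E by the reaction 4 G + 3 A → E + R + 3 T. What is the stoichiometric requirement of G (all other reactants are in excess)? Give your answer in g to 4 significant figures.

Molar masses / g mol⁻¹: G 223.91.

21960 g

n(E) = 24.52 mol
n(G) = (4/1) × 24.52 = 98.08 mol
mass = 98.08 × 223.91 = 21960 g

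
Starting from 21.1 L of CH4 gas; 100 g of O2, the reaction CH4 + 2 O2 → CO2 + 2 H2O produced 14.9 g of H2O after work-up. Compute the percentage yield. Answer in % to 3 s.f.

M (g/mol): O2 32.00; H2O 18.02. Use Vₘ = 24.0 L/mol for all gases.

n(CH4) = 21.10 / 24.0 = 0.8792 mol
n(O2) = 100.0 / 32.00 = 3.125 mol
n/ν → CH4: 0.8792, O2: 1.563; CH4 is limiting.
theoretical n(H2O) = (2/1) × 0.8792 = 1.758 mol → 31.68 g
% yield = 14.9 / 31.68 × 100 = 47.03 %

47.0 %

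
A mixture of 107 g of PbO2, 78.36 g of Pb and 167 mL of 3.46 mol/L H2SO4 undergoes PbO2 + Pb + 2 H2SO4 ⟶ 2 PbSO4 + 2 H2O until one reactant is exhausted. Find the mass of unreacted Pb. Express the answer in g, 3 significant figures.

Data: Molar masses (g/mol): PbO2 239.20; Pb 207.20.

18.5 g

n(PbO2) = 107.0 / 239.20 = 0.4473 mol
n(Pb) = 78.36 / 207.20 = 0.3782 mol
n(H2SO4) = 3.46 × 167.0/1000 = 0.5778 mol
n/ν for PbO2 = 0.4473/1 = 0.4473
n/ν for Pb = 0.3782/1 = 0.3782
n/ν for H2SO4 = 0.5778/2 = 0.2889
Smallest n/ν is H2SO4 → limiting reagent.
Pb consumed = (1/2) × 0.5778 = 0.2889 mol
Pb remaining = 0.3782 − 0.2889 = 0.08930 mol
mass = 0.08930 × 207.20 = 18.50 g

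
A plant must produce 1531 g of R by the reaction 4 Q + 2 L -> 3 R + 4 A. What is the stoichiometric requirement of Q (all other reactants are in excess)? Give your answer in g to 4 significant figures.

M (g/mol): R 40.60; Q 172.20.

n(R) = 1531 / 40.60 = 37.71 mol
n(Q) = (4/3) × 37.71 = 50.28 mol
mass = 50.28 × 172.20 = 8658 g

8658 g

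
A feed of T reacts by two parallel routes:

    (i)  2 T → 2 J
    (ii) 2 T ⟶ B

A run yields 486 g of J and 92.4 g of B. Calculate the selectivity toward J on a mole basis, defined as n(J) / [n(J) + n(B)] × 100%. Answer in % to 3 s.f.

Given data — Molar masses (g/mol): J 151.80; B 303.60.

91.3 %

n(J) = 486 / 151.80 = 3.202 mol
n(B) = 92.4 / 303.60 = 0.3043 mol
selectivity = 3.202/(3.202+0.3043) × 100 = 91.32 %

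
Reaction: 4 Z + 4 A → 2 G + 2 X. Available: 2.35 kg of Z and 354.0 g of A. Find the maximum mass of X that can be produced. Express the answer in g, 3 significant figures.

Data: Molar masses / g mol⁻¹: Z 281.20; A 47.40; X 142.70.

533 g

n(Z) = 2.350×1000 / 281.20 = 8.357 mol
n(A) = 354.0 / 47.40 = 7.468 mol
n/ν for Z = 8.357/4 = 2.089
n/ν for A = 7.468/4 = 1.867
Smallest n/ν is A → limiting reagent.
n(X) = (2/4) × 7.468 = 3.734 mol
mass = 3.734 × 142.70 = 532.8 g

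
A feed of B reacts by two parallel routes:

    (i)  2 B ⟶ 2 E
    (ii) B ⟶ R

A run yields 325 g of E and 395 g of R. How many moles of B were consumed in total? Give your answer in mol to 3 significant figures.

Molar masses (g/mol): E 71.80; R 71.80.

10.0 mol

n(E) = 325 / 71.80 = 4.526 mol
n(R) = 395 / 71.80 = 5.501 mol
n(B) via (i) = (2/2)×4.526 = 4.526 mol
n(B) via (ii) = (1/1)×5.501 = 5.501 mol
total n(B) = 4.526 + 5.501 = 10.03 mol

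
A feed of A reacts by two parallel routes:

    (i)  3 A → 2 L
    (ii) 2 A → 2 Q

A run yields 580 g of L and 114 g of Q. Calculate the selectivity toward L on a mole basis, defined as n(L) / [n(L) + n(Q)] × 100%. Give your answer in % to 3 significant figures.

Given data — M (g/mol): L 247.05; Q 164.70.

77.2 %

n(L) = 580 / 247.05 = 2.348 mol
n(Q) = 114 / 164.70 = 0.6922 mol
selectivity = 2.348/(2.348+0.6922) × 100 = 77.23 %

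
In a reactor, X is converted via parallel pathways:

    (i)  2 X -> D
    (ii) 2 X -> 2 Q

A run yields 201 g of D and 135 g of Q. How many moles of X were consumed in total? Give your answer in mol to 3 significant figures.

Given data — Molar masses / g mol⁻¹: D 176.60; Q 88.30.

3.81 mol

n(D) = 201 / 176.60 = 1.138 mol
n(Q) = 135 / 88.30 = 1.529 mol
n(X) via (i) = (2/1)×1.138 = 2.276 mol
n(X) via (ii) = (2/2)×1.529 = 1.529 mol
total n(X) = 2.276 + 1.529 = 3.805 mol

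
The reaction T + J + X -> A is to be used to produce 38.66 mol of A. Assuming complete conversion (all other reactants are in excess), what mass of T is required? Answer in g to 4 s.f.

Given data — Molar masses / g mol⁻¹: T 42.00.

n(A) = 38.66 mol
n(T) = (1/1) × 38.66 = 38.66 mol
mass = 38.66 × 42.00 = 1624 g

1624 g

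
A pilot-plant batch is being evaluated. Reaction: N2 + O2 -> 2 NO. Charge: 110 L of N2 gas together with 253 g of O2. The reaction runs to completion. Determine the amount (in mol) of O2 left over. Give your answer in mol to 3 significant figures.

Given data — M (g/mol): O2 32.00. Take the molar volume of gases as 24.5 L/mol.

3.42 mol

n(N2) = 110.0 / 24.5 = 4.490 mol
n(O2) = 253.0 / 32.00 = 7.906 mol
n/ν for N2 = 4.490/1 = 4.490
n/ν for O2 = 7.906/1 = 7.906
Smallest n/ν is N2 → limiting reagent.
O2 consumed = (1/1) × 4.490 = 4.490 mol
O2 remaining = 7.906 − 4.490 = 3.416 mol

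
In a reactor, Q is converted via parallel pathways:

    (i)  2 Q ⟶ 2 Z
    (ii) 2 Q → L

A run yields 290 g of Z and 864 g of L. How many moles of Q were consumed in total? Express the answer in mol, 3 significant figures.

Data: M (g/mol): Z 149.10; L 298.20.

7.74 mol

n(Z) = 290 / 149.10 = 1.945 mol
n(L) = 864 / 298.20 = 2.897 mol
n(Q) via (i) = (2/2)×1.945 = 1.945 mol
n(Q) via (ii) = (2/1)×2.897 = 5.794 mol
total n(Q) = 1.945 + 5.794 = 7.739 mol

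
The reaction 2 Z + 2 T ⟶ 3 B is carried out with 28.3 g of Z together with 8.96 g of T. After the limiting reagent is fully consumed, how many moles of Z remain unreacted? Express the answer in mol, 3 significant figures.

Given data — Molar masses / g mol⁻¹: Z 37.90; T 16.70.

0.210 mol

n(Z) = 28.30 / 37.90 = 0.7467 mol
n(T) = 8.960 / 16.70 = 0.5365 mol
n/ν for Z = 0.7467/2 = 0.3734
n/ν for T = 0.5365/2 = 0.2683
Smallest n/ν is T → limiting reagent.
Z consumed = (2/2) × 0.5365 = 0.5365 mol
Z remaining = 0.7467 − 0.5365 = 0.2102 mol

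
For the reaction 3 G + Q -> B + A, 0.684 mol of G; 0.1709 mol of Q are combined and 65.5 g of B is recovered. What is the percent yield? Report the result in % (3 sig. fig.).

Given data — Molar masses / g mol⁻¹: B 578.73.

n(G) = 0.6840 mol
n(Q) = 0.1709 mol
n/ν for G = 0.6840/3 = 0.2280
n/ν for Q = 0.1709/1 = 0.1709
Smallest n/ν is Q → limiting reagent.
theoretical n(B) = (1/1) × 0.1709 = 0.1709 mol → 98.90 g
% yield = 65.5 / 98.90 × 100 = 66.23 %

66.2 %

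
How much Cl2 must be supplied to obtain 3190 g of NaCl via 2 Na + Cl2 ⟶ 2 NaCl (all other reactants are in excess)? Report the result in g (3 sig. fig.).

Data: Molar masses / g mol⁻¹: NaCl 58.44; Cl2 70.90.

1940 g

n(NaCl) = 3190 / 58.44 = 54.59 mol
n(Cl2) = (1/2) × 54.59 = 27.30 mol
mass = 27.30 × 70.90 = 1936 g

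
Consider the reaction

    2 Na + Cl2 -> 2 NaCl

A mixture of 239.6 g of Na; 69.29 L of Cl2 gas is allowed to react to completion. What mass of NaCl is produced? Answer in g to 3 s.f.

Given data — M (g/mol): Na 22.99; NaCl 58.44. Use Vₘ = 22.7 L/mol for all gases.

357 g

n(Na) = 239.6 / 22.99 = 10.42 mol
n(Cl2) = 69.29 / 22.7 = 3.052 mol
n/ν for Na = 10.42/2 = 5.210
n/ν for Cl2 = 3.052/1 = 3.052
Smallest n/ν is Cl2 → limiting reagent.
n(NaCl) = (2/1) × 3.052 = 6.104 mol
mass = 6.104 × 58.44 = 356.7 g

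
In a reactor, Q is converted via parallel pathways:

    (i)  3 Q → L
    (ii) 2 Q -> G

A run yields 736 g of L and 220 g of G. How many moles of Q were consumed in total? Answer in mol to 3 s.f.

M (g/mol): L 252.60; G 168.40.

n(L) = 736 / 252.60 = 2.914 mol
n(G) = 220 / 168.40 = 1.306 mol
n(Q) via (i) = (3/1)×2.914 = 8.742 mol
n(Q) via (ii) = (2/1)×1.306 = 2.612 mol
total n(Q) = 8.742 + 2.612 = 11.35 mol

11.4 mol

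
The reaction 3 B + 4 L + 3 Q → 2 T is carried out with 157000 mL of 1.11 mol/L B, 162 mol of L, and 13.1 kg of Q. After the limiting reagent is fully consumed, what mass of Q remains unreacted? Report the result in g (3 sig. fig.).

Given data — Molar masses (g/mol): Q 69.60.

n(B) = 1.11 × 157000/1000 = 174.3 mol
n(L) = 162.0 mol
n(Q) = 13.10×1000 / 69.60 = 188.2 mol
n/ν for B = 174.3/3 = 58.10
n/ν for L = 162.0/4 = 40.50
n/ν for Q = 188.2/3 = 62.73
Smallest n/ν is L → limiting reagent.
Q consumed = (3/4) × 162.0 = 121.5 mol
Q remaining = 188.2 − 121.5 = 66.70 mol
mass = 66.70 × 69.60 = 4642 g

4640 g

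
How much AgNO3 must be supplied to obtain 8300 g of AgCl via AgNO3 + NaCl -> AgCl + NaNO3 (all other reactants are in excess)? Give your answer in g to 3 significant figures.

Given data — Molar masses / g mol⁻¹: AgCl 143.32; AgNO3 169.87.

9840 g

n(AgCl) = 8300 / 143.32 = 57.91 mol
n(AgNO3) = (1/1) × 57.91 = 57.91 mol
mass = 57.91 × 169.87 = 9837 g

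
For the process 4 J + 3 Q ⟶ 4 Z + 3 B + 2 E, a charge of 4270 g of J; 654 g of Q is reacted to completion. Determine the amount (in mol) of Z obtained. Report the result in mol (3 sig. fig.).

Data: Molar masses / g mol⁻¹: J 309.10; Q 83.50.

10.4 mol

n(J) = 4270 / 309.10 = 13.81 mol
n(Q) = 654.0 / 83.50 = 7.832 mol
n/ν for J = 13.81/4 = 3.453
n/ν for Q = 7.832/3 = 2.611
Smallest n/ν is Q → limiting reagent.
n(Z) = (4/3) × 7.832 = 10.44 mol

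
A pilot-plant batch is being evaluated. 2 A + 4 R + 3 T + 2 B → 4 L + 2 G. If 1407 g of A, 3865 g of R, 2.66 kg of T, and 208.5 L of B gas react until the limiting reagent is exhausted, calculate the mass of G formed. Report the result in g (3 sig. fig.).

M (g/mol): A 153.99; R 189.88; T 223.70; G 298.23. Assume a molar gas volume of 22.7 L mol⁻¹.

n(A) = 1407 / 153.99 = 9.137 mol
n(R) = 3865 / 189.88 = 20.35 mol
n(T) = 2.660×1000 / 223.70 = 11.89 mol
n(B) = 208.5 / 22.7 = 9.185 mol
n/ν for A = 9.137/2 = 4.569
n/ν for R = 20.35/4 = 5.088
n/ν for T = 11.89/3 = 3.963
n/ν for B = 9.185/2 = 4.593
Smallest n/ν is T → limiting reagent.
n(G) = (2/3) × 11.89 = 7.927 mol
mass = 7.927 × 298.23 = 2364 g

2360 g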